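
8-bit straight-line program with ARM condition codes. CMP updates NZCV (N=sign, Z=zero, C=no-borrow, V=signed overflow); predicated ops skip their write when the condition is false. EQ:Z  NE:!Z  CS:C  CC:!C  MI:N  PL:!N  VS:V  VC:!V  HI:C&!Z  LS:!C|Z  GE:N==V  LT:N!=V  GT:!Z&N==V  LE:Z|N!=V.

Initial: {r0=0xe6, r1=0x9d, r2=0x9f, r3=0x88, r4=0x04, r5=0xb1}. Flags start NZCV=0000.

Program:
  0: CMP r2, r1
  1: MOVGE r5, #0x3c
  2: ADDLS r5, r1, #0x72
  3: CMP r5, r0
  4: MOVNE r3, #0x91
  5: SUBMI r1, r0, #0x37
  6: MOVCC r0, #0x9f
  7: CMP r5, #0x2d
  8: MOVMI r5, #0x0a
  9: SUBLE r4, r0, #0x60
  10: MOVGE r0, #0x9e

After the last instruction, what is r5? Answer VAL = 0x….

[0] flags=0010 → (cmp)
[1] flags=0010 GE?T → r5=0x3c
[2] flags=0010 LS?F → skip
[3] flags=0000 → (cmp)
[4] flags=0000 NE?T → r3=0x91
[5] flags=0000 MI?F → skip
[6] flags=0000 CC?T → r0=0x9f
[7] flags=0010 → (cmp)
[8] flags=0010 MI?F → skip
[9] flags=0010 LE?F → skip
[10] flags=0010 GE?T → r0=0x9e

VAL = 0x3c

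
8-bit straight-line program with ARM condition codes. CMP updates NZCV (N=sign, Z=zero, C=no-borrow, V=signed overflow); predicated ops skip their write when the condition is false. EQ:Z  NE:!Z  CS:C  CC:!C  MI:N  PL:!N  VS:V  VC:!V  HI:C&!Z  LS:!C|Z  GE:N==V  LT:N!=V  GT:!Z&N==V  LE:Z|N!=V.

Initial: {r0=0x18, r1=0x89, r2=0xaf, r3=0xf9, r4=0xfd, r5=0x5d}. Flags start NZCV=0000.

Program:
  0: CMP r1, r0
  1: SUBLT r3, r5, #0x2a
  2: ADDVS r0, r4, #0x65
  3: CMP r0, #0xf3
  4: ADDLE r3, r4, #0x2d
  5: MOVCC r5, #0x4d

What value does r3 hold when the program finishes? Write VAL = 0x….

VAL = 0x33

[0] flags=0011 → (cmp)
[1] flags=0011 LT?T → r3=0x33
[2] flags=0011 VS?T → r0=0x62
[3] flags=0000 → (cmp)
[4] flags=0000 LE?F → skip
[5] flags=0000 CC?T → r5=0x4d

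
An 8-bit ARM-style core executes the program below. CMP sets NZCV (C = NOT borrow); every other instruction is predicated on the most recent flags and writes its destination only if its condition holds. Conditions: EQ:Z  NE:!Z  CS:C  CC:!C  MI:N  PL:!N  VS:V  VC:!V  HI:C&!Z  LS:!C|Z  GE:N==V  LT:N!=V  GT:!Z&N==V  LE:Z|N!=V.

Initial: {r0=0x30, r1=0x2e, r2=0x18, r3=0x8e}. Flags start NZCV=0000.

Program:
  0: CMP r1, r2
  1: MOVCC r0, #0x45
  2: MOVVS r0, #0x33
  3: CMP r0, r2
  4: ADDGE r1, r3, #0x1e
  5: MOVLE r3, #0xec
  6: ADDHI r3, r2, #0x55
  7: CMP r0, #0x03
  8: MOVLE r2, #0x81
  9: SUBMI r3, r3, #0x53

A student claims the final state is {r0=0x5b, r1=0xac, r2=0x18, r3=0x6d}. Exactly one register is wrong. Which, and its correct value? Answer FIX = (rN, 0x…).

[0] flags=0010 → (cmp)
[1] flags=0010 CC?F → skip
[2] flags=0010 VS?F → skip
[3] flags=0010 → (cmp)
[4] flags=0010 GE?T → r1=0xac
[5] flags=0010 LE?F → skip
[6] flags=0010 HI?T → r3=0x6d
[7] flags=0010 → (cmp)
[8] flags=0010 LE?F → skip
[9] flags=0010 MI?F → skip

FIX = (r0, 0x30)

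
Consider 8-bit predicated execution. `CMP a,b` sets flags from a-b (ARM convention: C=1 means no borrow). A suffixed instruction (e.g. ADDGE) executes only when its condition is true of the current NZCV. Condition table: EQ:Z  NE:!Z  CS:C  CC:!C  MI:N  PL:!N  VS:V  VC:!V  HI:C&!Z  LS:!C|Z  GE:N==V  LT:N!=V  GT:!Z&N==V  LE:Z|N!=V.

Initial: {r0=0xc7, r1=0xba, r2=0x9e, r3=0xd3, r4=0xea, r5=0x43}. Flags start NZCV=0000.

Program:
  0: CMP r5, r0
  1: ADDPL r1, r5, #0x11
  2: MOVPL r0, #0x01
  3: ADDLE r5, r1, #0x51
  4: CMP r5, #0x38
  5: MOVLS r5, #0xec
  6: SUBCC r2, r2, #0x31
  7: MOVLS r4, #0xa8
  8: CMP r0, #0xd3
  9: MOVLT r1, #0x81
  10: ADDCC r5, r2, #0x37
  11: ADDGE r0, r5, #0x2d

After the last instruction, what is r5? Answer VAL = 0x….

VAL = 0xd5

0: ✓ CMP  NZCV=0000
1: ✓ ADDPL  r1←0x54
2: ✓ MOVPL  r0←0x01
3: · ADDLE
4: ✓ CMP  NZCV=0010
5: · MOVLS
6: · SUBCC
7: · MOVLS
8: ✓ CMP  NZCV=0000
9: · MOVLT
10: ✓ ADDCC  r5←0xd5
11: ✓ ADDGE  r0←0x02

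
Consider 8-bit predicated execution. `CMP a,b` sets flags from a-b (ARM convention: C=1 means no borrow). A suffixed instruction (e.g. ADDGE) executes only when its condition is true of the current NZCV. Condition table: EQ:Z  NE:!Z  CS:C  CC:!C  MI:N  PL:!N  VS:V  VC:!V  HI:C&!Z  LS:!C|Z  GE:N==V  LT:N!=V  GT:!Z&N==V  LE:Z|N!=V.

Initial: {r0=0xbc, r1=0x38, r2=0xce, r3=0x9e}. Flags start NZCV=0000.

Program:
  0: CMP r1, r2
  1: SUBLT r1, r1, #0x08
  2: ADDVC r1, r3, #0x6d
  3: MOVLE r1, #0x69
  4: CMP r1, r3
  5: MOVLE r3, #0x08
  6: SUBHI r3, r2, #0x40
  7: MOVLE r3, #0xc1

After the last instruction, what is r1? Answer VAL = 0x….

VAL = 0x0b

0: ✓ CMP  NZCV=0000
1: · SUBLT
2: ✓ ADDVC  r1←0x0b
3: · MOVLE
4: ✓ CMP  NZCV=0000
5: · MOVLE
6: · SUBHI
7: · MOVLE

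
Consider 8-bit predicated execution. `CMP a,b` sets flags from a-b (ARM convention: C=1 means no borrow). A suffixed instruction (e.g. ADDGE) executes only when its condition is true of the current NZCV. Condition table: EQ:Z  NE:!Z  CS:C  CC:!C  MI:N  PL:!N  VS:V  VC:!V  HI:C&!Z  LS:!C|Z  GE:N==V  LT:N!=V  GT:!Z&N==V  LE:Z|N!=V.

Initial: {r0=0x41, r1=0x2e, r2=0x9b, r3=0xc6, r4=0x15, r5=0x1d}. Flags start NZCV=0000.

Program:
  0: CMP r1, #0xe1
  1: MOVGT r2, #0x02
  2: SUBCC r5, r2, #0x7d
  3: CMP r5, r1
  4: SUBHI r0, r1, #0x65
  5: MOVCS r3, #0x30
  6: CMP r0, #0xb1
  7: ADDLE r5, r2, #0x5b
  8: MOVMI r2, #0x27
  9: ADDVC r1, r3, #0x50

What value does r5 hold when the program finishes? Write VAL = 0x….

0: ✓ CMP  NZCV=0000
1: ✓ MOVGT  r2←0x02
2: ✓ SUBCC  r5←0x85
3: ✓ CMP  NZCV=0011
4: ✓ SUBHI  r0←0xc9
5: ✓ MOVCS  r3←0x30
6: ✓ CMP  NZCV=0010
7: · ADDLE
8: · MOVMI
9: ✓ ADDVC  r1←0x80

VAL = 0x85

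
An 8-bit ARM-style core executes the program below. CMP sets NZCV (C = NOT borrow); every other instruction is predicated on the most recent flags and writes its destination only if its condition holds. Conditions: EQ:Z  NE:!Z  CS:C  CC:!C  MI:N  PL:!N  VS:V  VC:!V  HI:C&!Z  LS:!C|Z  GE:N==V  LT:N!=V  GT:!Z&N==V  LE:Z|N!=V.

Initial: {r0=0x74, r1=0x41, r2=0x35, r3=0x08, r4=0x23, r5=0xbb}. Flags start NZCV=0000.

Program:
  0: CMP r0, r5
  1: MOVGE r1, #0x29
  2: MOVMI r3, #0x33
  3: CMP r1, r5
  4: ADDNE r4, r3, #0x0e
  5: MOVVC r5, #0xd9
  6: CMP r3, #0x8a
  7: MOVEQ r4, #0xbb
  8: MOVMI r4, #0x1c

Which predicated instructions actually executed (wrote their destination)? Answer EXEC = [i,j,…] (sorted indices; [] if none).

[0] flags=1001 → (cmp)
[1] flags=1001 GE?T → r1=0x29
[2] flags=1001 MI?T → r3=0x33
[3] flags=0000 → (cmp)
[4] flags=0000 NE?T → r4=0x41
[5] flags=0000 VC?T → r5=0xd9
[6] flags=1001 → (cmp)
[7] flags=1001 EQ?F → skip
[8] flags=1001 MI?T → r4=0x1c

EXEC = [1,2,4,5,8]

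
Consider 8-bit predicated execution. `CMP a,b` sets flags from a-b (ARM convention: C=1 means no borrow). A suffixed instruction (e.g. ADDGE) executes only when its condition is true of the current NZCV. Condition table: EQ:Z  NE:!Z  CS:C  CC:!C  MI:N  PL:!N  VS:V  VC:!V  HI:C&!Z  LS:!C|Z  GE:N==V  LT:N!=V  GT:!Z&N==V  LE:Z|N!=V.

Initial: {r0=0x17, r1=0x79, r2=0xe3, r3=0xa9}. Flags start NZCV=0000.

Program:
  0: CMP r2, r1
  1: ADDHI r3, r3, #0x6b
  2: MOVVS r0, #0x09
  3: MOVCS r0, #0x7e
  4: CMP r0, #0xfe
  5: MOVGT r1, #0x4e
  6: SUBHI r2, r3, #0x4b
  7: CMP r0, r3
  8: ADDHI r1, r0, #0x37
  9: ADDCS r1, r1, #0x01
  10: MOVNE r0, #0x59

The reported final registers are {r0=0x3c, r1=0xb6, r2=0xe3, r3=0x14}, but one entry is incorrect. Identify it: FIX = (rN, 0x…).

FIX = (r0, 0x59)

[0] flags=0011 → (cmp)
[1] flags=0011 HI?T → r3=0x14
[2] flags=0011 VS?T → r0=0x09
[3] flags=0011 CS?T → r0=0x7e
[4] flags=1001 → (cmp)
[5] flags=1001 GT?T → r1=0x4e
[6] flags=1001 HI?F → skip
[7] flags=0010 → (cmp)
[8] flags=0010 HI?T → r1=0xb5
[9] flags=0010 CS?T → r1=0xb6
[10] flags=0010 NE?T → r0=0x59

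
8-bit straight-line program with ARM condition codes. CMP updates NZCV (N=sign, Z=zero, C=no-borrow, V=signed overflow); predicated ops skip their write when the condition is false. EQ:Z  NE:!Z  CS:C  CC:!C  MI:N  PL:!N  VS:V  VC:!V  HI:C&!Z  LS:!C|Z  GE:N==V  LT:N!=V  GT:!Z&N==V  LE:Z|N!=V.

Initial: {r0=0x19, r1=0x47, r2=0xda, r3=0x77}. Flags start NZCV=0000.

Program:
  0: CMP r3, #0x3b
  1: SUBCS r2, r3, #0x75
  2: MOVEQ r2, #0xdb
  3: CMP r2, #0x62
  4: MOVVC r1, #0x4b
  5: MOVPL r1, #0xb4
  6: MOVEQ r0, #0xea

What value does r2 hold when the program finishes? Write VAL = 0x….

VAL = 0x02

0: ✓ CMP  NZCV=0010
1: ✓ SUBCS  r2←0x02
2: · MOVEQ
3: ✓ CMP  NZCV=1000
4: ✓ MOVVC  r1←0x4b
5: · MOVPL
6: · MOVEQ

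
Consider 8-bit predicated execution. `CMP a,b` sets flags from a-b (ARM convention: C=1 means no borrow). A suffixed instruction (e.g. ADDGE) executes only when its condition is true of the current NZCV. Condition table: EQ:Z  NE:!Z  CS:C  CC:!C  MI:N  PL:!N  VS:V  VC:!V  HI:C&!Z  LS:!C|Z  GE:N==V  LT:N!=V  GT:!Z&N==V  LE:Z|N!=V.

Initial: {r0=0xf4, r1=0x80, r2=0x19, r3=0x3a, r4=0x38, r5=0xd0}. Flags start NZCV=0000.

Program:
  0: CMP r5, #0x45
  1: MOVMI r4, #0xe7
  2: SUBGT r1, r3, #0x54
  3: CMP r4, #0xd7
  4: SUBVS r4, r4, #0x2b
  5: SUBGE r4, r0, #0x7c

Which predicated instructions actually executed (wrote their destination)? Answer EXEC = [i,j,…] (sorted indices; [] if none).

EXEC = [1,5]

[0] flags=1010 → (cmp)
[1] flags=1010 MI?T → r4=0xe7
[2] flags=1010 GT?F → skip
[3] flags=0010 → (cmp)
[4] flags=0010 VS?F → skip
[5] flags=0010 GE?T → r4=0x78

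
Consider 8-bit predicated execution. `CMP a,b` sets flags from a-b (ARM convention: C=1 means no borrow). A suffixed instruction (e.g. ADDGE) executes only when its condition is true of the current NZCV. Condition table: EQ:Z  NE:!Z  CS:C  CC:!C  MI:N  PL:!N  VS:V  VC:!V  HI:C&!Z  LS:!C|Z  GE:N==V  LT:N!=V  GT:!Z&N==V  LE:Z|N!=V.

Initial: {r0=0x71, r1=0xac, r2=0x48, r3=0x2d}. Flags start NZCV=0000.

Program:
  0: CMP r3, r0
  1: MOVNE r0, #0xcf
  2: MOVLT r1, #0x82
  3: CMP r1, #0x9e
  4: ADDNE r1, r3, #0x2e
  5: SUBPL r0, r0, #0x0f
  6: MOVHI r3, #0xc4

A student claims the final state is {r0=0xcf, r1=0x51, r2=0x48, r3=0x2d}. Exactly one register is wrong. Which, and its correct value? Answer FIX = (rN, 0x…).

[0] flags=1000 → (cmp)
[1] flags=1000 NE?T → r0=0xcf
[2] flags=1000 LT?T → r1=0x82
[3] flags=1000 → (cmp)
[4] flags=1000 NE?T → r1=0x5b
[5] flags=1000 PL?F → skip
[6] flags=1000 HI?F → skip

FIX = (r1, 0x5b)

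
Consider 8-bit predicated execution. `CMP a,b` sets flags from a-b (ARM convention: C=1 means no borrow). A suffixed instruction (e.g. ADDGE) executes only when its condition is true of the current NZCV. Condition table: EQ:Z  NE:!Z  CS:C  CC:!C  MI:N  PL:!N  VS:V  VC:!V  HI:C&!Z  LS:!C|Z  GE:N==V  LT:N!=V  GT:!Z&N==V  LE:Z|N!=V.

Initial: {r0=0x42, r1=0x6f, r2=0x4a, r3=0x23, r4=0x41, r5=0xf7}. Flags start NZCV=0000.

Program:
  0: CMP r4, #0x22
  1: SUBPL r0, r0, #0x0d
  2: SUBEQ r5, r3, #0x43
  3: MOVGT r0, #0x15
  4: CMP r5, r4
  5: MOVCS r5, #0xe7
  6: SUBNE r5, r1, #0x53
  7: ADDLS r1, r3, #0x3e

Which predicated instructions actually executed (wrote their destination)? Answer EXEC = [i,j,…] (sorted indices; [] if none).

EXEC = [1,3,5,6]

0: ✓ CMP  NZCV=0010
1: ✓ SUBPL  r0←0x35
2: · SUBEQ
3: ✓ MOVGT  r0←0x15
4: ✓ CMP  NZCV=1010
5: ✓ MOVCS  r5←0xe7
6: ✓ SUBNE  r5←0x1c
7: · ADDLS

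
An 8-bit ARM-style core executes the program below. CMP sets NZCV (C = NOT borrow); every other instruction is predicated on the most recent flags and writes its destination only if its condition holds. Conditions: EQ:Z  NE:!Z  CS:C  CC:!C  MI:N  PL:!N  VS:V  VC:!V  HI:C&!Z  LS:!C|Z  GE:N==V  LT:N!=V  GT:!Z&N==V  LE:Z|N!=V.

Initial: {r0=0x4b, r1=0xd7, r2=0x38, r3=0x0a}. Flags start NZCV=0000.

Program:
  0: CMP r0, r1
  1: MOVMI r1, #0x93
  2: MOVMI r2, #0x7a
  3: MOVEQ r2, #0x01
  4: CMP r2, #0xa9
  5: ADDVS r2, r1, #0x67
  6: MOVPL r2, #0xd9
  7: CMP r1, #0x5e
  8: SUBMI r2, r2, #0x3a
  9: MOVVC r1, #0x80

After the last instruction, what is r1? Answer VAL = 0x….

VAL = 0xd7

[0] flags=0000 → (cmp)
[1] flags=0000 MI?F → skip
[2] flags=0000 MI?F → skip
[3] flags=0000 EQ?F → skip
[4] flags=1001 → (cmp)
[5] flags=1001 VS?T → r2=0x3e
[6] flags=1001 PL?F → skip
[7] flags=0011 → (cmp)
[8] flags=0011 MI?F → skip
[9] flags=0011 VC?F → skip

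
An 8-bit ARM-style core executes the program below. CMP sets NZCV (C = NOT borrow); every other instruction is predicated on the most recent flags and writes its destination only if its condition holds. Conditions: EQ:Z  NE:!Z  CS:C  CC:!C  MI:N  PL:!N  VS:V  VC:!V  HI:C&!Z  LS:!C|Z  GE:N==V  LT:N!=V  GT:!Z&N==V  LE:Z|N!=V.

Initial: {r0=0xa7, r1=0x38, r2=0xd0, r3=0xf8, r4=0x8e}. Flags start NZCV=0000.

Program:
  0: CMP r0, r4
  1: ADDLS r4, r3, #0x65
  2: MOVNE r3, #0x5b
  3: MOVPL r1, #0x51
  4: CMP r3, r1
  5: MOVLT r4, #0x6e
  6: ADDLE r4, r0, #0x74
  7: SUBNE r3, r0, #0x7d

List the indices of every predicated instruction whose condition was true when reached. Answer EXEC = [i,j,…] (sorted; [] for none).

EXEC = [2,3,7]

[0] flags=0010 → (cmp)
[1] flags=0010 LS?F → skip
[2] flags=0010 NE?T → r3=0x5b
[3] flags=0010 PL?T → r1=0x51
[4] flags=0010 → (cmp)
[5] flags=0010 LT?F → skip
[6] flags=0010 LE?F → skip
[7] flags=0010 NE?T → r3=0x2a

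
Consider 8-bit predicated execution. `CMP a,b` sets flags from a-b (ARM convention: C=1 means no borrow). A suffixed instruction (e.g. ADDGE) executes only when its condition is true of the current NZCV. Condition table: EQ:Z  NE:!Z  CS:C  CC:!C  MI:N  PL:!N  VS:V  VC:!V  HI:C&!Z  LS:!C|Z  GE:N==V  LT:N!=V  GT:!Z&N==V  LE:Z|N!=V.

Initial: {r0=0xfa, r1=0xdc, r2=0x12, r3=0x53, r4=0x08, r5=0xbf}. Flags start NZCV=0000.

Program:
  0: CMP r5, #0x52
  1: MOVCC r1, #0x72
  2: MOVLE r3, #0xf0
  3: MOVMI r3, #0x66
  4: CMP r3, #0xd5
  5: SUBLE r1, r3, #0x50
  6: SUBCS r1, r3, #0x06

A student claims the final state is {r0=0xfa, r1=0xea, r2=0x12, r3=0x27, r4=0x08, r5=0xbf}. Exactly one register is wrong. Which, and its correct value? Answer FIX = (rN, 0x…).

FIX = (r3, 0xf0)

[0] flags=0011 → (cmp)
[1] flags=0011 CC?F → skip
[2] flags=0011 LE?T → r3=0xf0
[3] flags=0011 MI?F → skip
[4] flags=0010 → (cmp)
[5] flags=0010 LE?F → skip
[6] flags=0010 CS?T → r1=0xea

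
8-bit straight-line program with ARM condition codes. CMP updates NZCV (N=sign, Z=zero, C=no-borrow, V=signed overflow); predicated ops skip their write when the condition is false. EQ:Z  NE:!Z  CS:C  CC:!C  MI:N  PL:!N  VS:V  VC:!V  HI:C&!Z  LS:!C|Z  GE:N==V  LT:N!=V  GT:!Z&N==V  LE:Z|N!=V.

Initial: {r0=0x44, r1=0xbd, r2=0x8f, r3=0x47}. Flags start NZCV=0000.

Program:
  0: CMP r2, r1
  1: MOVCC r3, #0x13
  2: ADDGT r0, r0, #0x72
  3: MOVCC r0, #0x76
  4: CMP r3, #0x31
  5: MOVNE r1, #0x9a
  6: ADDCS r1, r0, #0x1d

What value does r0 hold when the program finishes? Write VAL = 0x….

VAL = 0x76

0: ✓ CMP  NZCV=1000
1: ✓ MOVCC  r3←0x13
2: · ADDGT
3: ✓ MOVCC  r0←0x76
4: ✓ CMP  NZCV=1000
5: ✓ MOVNE  r1←0x9a
6: · ADDCS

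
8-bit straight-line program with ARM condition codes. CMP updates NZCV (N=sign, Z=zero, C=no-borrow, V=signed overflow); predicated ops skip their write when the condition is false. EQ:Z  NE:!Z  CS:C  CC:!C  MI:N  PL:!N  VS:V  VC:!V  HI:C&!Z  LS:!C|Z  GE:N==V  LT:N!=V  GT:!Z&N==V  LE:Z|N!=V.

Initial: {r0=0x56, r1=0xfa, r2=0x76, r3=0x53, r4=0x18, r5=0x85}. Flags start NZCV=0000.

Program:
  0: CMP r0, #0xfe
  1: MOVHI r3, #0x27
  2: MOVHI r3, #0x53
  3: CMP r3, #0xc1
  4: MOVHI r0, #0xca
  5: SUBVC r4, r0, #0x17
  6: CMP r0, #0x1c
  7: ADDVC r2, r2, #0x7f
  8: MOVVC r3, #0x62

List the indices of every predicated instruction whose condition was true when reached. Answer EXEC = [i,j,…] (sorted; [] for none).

EXEC = [7,8]

0: ✓ CMP  NZCV=0000
1: · MOVHI
2: · MOVHI
3: ✓ CMP  NZCV=1001
4: · MOVHI
5: · SUBVC
6: ✓ CMP  NZCV=0010
7: ✓ ADDVC  r2←0xf5
8: ✓ MOVVC  r3←0x62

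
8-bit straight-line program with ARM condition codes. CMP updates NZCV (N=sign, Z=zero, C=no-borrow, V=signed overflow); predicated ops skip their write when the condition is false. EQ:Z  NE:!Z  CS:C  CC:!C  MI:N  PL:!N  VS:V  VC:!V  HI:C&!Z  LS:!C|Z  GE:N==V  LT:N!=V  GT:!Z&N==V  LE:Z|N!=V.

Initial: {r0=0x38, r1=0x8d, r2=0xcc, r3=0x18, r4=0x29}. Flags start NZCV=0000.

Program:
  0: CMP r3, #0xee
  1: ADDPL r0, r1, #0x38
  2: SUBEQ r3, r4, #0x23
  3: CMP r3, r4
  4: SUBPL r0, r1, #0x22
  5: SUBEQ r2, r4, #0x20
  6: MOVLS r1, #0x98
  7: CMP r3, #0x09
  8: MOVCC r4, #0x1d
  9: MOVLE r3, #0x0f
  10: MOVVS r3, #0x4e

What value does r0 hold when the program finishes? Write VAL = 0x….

VAL = 0xc5

0: ✓ CMP  NZCV=0000
1: ✓ ADDPL  r0←0xc5
2: · SUBEQ
3: ✓ CMP  NZCV=1000
4: · SUBPL
5: · SUBEQ
6: ✓ MOVLS  r1←0x98
7: ✓ CMP  NZCV=0010
8: · MOVCC
9: · MOVLE
10: · MOVVS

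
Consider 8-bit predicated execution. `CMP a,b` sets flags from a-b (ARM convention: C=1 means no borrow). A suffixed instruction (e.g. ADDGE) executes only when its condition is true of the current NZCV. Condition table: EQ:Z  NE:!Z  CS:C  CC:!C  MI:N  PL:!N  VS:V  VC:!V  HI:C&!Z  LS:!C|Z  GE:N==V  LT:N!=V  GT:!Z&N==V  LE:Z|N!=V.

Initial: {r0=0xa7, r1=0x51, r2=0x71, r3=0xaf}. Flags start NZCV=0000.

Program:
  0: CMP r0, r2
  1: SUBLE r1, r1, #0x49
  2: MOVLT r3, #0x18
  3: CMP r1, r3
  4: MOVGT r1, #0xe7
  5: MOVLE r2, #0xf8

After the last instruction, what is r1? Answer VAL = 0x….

VAL = 0x08

[0] flags=0011 → (cmp)
[1] flags=0011 LE?T → r1=0x08
[2] flags=0011 LT?T → r3=0x18
[3] flags=1000 → (cmp)
[4] flags=1000 GT?F → skip
[5] flags=1000 LE?T → r2=0xf8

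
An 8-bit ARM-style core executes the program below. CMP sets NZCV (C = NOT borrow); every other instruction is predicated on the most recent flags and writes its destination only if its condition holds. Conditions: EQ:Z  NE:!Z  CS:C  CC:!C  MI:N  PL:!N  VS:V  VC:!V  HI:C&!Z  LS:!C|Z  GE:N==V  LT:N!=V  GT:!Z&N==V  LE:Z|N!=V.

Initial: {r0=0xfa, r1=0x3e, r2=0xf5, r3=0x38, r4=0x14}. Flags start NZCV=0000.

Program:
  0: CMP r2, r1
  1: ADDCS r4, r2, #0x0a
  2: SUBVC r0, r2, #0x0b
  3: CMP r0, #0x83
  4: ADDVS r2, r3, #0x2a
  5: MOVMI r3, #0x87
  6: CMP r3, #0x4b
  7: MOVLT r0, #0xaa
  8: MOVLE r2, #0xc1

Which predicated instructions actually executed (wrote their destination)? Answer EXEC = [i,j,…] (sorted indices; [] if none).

[0] flags=1010 → (cmp)
[1] flags=1010 CS?T → r4=0xff
[2] flags=1010 VC?T → r0=0xea
[3] flags=0010 → (cmp)
[4] flags=0010 VS?F → skip
[5] flags=0010 MI?F → skip
[6] flags=1000 → (cmp)
[7] flags=1000 LT?T → r0=0xaa
[8] flags=1000 LE?T → r2=0xc1

EXEC = [1,2,7,8]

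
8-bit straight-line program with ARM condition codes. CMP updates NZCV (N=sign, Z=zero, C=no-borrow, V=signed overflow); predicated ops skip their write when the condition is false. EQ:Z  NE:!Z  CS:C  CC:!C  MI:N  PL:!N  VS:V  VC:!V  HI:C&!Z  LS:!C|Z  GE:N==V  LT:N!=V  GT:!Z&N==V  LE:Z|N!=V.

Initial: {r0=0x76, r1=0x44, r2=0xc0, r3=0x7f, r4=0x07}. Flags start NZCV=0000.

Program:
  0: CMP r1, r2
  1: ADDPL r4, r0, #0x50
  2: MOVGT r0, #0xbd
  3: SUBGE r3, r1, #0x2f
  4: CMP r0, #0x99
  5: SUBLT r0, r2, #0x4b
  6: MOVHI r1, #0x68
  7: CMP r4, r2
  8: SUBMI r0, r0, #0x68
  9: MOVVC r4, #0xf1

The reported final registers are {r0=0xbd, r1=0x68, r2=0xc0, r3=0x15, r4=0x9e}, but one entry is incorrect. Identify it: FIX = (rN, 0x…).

FIX = (r4, 0xf1)

0: ✓ CMP  NZCV=1001
1: · ADDPL
2: ✓ MOVGT  r0←0xbd
3: ✓ SUBGE  r3←0x15
4: ✓ CMP  NZCV=0010
5: · SUBLT
6: ✓ MOVHI  r1←0x68
7: ✓ CMP  NZCV=0000
8: · SUBMI
9: ✓ MOVVC  r4←0xf1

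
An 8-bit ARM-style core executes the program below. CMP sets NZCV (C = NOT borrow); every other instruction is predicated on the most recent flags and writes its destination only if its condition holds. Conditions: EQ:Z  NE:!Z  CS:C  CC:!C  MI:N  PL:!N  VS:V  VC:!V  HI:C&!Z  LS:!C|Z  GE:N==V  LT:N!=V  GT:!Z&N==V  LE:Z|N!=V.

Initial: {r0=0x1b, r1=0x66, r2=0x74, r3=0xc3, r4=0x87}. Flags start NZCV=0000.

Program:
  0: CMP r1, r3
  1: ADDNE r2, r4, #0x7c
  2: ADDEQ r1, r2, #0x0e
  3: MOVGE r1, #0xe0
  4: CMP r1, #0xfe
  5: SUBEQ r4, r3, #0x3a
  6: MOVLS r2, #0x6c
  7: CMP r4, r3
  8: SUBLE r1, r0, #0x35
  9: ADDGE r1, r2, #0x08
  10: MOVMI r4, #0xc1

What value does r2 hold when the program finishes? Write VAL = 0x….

0: ✓ CMP  NZCV=1001
1: ✓ ADDNE  r2←0x03
2: · ADDEQ
3: ✓ MOVGE  r1←0xe0
4: ✓ CMP  NZCV=1000
5: · SUBEQ
6: ✓ MOVLS  r2←0x6c
7: ✓ CMP  NZCV=1000
8: ✓ SUBLE  r1←0xe6
9: · ADDGE
10: ✓ MOVMI  r4←0xc1

VAL = 0x6c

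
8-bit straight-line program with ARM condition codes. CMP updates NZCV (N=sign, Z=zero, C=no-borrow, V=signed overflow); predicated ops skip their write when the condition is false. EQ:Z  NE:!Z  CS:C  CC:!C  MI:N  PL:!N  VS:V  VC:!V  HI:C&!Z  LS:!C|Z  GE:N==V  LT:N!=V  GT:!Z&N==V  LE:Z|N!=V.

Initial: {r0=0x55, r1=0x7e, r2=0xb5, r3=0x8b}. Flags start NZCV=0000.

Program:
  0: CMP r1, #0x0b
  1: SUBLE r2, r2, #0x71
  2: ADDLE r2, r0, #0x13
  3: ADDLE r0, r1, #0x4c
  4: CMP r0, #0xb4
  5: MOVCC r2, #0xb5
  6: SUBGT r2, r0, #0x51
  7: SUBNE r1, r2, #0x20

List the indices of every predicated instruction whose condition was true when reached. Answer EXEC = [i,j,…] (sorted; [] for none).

EXEC = [5,6,7]

[0] flags=0010 → (cmp)
[1] flags=0010 LE?F → skip
[2] flags=0010 LE?F → skip
[3] flags=0010 LE?F → skip
[4] flags=1001 → (cmp)
[5] flags=1001 CC?T → r2=0xb5
[6] flags=1001 GT?T → r2=0x04
[7] flags=1001 NE?T → r1=0xe4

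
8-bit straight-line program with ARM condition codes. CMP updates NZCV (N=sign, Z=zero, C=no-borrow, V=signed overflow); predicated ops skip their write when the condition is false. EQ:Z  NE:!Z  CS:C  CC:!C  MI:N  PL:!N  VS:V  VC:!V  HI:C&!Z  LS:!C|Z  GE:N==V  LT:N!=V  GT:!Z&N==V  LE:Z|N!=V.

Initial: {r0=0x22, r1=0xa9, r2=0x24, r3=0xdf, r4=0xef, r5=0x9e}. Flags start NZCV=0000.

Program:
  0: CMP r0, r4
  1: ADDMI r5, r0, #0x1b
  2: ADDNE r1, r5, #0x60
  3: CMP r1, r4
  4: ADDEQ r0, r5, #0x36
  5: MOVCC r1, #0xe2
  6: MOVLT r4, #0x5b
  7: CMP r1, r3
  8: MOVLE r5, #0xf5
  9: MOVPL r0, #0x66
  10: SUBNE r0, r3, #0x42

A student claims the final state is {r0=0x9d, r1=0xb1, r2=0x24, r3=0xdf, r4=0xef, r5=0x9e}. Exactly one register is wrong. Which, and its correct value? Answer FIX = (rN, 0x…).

FIX = (r1, 0xfe)

[0] flags=0000 → (cmp)
[1] flags=0000 MI?F → skip
[2] flags=0000 NE?T → r1=0xfe
[3] flags=0010 → (cmp)
[4] flags=0010 EQ?F → skip
[5] flags=0010 CC?F → skip
[6] flags=0010 LT?F → skip
[7] flags=0010 → (cmp)
[8] flags=0010 LE?F → skip
[9] flags=0010 PL?T → r0=0x66
[10] flags=0010 NE?T → r0=0x9d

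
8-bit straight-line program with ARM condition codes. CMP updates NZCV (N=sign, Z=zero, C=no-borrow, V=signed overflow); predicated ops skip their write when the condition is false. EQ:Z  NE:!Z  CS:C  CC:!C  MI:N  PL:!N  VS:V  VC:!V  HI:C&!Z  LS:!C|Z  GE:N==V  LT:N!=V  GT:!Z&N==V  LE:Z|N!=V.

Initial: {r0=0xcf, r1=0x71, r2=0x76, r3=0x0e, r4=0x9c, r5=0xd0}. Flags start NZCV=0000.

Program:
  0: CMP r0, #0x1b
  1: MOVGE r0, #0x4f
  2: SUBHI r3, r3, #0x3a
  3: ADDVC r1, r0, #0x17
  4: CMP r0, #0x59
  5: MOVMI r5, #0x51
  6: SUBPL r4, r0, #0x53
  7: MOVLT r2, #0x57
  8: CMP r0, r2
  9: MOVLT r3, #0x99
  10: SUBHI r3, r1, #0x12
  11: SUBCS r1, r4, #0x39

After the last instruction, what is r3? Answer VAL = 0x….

VAL = 0xd4

[0] flags=1010 → (cmp)
[1] flags=1010 GE?F → skip
[2] flags=1010 HI?T → r3=0xd4
[3] flags=1010 VC?T → r1=0xe6
[4] flags=0011 → (cmp)
[5] flags=0011 MI?F → skip
[6] flags=0011 PL?T → r4=0x7c
[7] flags=0011 LT?T → r2=0x57
[8] flags=0011 → (cmp)
[9] flags=0011 LT?T → r3=0x99
[10] flags=0011 HI?T → r3=0xd4
[11] flags=0011 CS?T → r1=0x43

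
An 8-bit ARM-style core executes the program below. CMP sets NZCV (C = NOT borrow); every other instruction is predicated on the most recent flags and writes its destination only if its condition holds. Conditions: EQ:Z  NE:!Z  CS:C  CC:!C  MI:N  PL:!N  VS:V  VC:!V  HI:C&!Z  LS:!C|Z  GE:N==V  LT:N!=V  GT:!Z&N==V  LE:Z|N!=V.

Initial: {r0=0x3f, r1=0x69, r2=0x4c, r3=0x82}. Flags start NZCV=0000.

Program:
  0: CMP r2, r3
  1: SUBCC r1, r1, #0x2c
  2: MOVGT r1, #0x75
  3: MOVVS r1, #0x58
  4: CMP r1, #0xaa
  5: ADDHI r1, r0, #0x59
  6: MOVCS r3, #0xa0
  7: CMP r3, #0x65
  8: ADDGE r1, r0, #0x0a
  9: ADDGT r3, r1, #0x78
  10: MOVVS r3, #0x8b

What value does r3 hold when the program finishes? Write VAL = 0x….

VAL = 0x8b

[0] flags=1001 → (cmp)
[1] flags=1001 CC?T → r1=0x3d
[2] flags=1001 GT?T → r1=0x75
[3] flags=1001 VS?T → r1=0x58
[4] flags=1001 → (cmp)
[5] flags=1001 HI?F → skip
[6] flags=1001 CS?F → skip
[7] flags=0011 → (cmp)
[8] flags=0011 GE?F → skip
[9] flags=0011 GT?F → skip
[10] flags=0011 VS?T → r3=0x8b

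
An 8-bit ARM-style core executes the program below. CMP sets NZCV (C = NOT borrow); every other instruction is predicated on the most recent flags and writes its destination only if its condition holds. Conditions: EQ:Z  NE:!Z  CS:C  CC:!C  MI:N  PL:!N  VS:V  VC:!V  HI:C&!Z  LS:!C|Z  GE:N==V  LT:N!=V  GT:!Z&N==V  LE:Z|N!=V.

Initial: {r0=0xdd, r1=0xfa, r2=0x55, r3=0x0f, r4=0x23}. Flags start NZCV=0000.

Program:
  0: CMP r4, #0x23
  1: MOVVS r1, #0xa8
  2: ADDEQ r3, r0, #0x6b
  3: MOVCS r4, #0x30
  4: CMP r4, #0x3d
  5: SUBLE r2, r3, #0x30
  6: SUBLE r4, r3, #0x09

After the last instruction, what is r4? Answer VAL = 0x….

[0] flags=0110 → (cmp)
[1] flags=0110 VS?F → skip
[2] flags=0110 EQ?T → r3=0x48
[3] flags=0110 CS?T → r4=0x30
[4] flags=1000 → (cmp)
[5] flags=1000 LE?T → r2=0x18
[6] flags=1000 LE?T → r4=0x3f

VAL = 0x3f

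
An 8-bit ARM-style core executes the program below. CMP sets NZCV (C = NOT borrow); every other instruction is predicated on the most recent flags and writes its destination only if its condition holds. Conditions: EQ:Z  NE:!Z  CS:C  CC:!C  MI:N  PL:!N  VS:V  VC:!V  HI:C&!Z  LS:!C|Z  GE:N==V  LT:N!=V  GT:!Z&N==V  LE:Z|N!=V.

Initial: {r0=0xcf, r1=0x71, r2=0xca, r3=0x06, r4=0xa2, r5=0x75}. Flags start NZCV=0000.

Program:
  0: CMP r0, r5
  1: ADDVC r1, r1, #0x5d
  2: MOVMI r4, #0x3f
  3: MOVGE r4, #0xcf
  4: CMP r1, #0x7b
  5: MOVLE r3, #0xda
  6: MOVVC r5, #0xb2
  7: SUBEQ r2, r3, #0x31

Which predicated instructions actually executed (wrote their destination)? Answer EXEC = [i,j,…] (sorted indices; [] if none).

EXEC = [5,6]

[0] flags=0011 → (cmp)
[1] flags=0011 VC?F → skip
[2] flags=0011 MI?F → skip
[3] flags=0011 GE?F → skip
[4] flags=1000 → (cmp)
[5] flags=1000 LE?T → r3=0xda
[6] flags=1000 VC?T → r5=0xb2
[7] flags=1000 EQ?F → skip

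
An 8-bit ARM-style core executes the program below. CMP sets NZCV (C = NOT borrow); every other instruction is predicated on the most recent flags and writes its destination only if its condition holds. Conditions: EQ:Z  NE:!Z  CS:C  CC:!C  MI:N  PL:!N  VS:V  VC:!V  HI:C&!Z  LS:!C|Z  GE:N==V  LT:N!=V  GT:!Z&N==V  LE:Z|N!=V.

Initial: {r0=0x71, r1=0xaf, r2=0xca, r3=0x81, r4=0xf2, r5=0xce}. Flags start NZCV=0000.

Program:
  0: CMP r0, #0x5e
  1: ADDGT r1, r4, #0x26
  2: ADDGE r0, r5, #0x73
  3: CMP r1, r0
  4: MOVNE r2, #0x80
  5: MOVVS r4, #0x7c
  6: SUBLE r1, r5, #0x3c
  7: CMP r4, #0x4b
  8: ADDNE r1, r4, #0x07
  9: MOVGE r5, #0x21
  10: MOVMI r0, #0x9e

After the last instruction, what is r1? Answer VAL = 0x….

[0] flags=0010 → (cmp)
[1] flags=0010 GT?T → r1=0x18
[2] flags=0010 GE?T → r0=0x41
[3] flags=1000 → (cmp)
[4] flags=1000 NE?T → r2=0x80
[5] flags=1000 VS?F → skip
[6] flags=1000 LE?T → r1=0x92
[7] flags=1010 → (cmp)
[8] flags=1010 NE?T → r1=0xf9
[9] flags=1010 GE?F → skip
[10] flags=1010 MI?T → r0=0x9e

VAL = 0xf9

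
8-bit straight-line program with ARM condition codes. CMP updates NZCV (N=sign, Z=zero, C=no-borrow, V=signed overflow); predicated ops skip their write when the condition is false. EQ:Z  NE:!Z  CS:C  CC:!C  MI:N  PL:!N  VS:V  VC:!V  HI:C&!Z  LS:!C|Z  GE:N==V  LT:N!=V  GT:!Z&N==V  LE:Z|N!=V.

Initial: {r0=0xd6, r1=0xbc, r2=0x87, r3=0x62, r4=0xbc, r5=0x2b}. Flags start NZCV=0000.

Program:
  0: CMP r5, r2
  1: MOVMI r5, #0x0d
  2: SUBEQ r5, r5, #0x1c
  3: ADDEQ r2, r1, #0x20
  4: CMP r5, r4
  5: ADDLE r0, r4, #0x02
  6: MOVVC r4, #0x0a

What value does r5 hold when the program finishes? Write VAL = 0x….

0: ✓ CMP  NZCV=1001
1: ✓ MOVMI  r5←0x0d
2: · SUBEQ
3: · ADDEQ
4: ✓ CMP  NZCV=0000
5: · ADDLE
6: ✓ MOVVC  r4←0x0a

VAL = 0x0d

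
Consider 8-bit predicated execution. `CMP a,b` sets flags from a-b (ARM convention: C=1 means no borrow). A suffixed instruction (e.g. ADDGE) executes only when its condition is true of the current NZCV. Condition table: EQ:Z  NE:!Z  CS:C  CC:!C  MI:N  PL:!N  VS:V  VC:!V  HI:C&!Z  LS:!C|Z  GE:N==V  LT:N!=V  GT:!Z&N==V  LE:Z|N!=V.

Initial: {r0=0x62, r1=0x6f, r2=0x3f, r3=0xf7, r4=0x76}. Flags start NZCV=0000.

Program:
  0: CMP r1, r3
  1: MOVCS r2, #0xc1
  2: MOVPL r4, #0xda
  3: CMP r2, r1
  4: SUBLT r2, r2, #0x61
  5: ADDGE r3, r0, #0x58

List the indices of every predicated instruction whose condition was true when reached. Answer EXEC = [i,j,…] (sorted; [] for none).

0: ✓ CMP  NZCV=0000
1: · MOVCS
2: ✓ MOVPL  r4←0xda
3: ✓ CMP  NZCV=1000
4: ✓ SUBLT  r2←0xde
5: · ADDGE

EXEC = [2,4]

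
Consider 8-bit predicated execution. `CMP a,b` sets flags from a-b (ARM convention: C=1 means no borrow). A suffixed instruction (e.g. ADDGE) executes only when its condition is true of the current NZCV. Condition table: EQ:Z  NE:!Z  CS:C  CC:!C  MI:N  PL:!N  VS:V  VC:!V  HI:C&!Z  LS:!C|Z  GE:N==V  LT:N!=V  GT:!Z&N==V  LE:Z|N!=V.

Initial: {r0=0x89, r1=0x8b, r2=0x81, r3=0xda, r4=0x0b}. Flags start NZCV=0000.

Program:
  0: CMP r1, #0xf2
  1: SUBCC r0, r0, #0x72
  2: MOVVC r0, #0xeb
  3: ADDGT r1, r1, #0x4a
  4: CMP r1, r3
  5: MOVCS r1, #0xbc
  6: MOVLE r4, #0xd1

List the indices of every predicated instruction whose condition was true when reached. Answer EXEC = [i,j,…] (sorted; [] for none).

EXEC = [1,2,6]

[0] flags=1000 → (cmp)
[1] flags=1000 CC?T → r0=0x17
[2] flags=1000 VC?T → r0=0xeb
[3] flags=1000 GT?F → skip
[4] flags=1000 → (cmp)
[5] flags=1000 CS?F → skip
[6] flags=1000 LE?T → r4=0xd1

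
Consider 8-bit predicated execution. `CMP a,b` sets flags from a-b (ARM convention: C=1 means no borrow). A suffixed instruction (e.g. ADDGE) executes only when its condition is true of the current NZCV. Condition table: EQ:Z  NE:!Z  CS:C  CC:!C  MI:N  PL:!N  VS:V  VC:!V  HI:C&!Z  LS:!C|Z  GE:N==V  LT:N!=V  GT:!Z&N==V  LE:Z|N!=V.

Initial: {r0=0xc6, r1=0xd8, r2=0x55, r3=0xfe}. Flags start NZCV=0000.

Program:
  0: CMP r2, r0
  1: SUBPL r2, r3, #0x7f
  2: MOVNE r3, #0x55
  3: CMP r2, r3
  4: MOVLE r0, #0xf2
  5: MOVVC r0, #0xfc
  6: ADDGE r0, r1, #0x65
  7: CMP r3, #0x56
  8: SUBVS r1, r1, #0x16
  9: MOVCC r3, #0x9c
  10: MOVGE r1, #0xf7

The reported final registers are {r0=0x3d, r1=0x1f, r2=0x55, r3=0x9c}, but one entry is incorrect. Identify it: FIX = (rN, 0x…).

[0] flags=1001 → (cmp)
[1] flags=1001 PL?F → skip
[2] flags=1001 NE?T → r3=0x55
[3] flags=0110 → (cmp)
[4] flags=0110 LE?T → r0=0xf2
[5] flags=0110 VC?T → r0=0xfc
[6] flags=0110 GE?T → r0=0x3d
[7] flags=1000 → (cmp)
[8] flags=1000 VS?F → skip
[9] flags=1000 CC?T → r3=0x9c
[10] flags=1000 GE?F → skip

FIX = (r1, 0xd8)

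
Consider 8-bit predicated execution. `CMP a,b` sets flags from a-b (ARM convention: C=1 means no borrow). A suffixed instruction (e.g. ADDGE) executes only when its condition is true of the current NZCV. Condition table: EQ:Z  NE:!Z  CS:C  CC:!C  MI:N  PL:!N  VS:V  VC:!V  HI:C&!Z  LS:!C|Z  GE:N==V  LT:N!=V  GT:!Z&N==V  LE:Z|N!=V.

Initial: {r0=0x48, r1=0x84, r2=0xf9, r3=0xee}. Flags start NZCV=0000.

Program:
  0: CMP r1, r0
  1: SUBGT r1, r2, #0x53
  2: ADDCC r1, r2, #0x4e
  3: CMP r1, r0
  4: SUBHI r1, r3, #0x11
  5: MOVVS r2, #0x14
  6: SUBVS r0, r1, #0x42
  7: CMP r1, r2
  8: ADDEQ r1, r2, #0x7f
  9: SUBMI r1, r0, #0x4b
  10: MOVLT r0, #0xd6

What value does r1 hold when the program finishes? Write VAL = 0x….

VAL = 0x50

[0] flags=0011 → (cmp)
[1] flags=0011 GT?F → skip
[2] flags=0011 CC?F → skip
[3] flags=0011 → (cmp)
[4] flags=0011 HI?T → r1=0xdd
[5] flags=0011 VS?T → r2=0x14
[6] flags=0011 VS?T → r0=0x9b
[7] flags=1010 → (cmp)
[8] flags=1010 EQ?F → skip
[9] flags=1010 MI?T → r1=0x50
[10] flags=1010 LT?T → r0=0xd6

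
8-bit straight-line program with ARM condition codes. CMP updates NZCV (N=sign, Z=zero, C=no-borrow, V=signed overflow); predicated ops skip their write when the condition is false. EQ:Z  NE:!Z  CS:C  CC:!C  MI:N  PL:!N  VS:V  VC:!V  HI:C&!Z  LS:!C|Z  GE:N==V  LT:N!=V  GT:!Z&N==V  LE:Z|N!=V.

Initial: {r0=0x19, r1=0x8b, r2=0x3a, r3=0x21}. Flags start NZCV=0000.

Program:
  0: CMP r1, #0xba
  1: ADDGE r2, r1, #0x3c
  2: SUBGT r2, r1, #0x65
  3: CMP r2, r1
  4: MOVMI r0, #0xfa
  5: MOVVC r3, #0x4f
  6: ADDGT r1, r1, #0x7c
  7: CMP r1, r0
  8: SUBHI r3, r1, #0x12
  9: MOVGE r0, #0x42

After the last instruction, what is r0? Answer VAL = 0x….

[0] flags=1000 → (cmp)
[1] flags=1000 GE?F → skip
[2] flags=1000 GT?F → skip
[3] flags=1001 → (cmp)
[4] flags=1001 MI?T → r0=0xfa
[5] flags=1001 VC?F → skip
[6] flags=1001 GT?T → r1=0x07
[7] flags=0000 → (cmp)
[8] flags=0000 HI?F → skip
[9] flags=0000 GE?T → r0=0x42

VAL = 0x42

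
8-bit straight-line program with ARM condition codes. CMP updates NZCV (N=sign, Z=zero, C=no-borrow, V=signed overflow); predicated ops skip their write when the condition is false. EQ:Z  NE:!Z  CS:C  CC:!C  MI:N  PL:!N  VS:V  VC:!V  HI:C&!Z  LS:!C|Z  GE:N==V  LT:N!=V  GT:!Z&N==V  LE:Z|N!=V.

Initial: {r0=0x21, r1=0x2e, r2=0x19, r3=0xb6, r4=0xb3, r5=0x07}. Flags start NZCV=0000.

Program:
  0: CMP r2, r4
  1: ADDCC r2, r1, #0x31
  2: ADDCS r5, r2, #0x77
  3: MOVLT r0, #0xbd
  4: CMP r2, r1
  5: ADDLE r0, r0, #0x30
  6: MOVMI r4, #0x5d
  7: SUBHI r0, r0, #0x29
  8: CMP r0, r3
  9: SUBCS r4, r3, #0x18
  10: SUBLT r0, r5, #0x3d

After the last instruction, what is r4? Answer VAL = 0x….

0: ✓ CMP  NZCV=0000
1: ✓ ADDCC  r2←0x5f
2: · ADDCS
3: · MOVLT
4: ✓ CMP  NZCV=0010
5: · ADDLE
6: · MOVMI
7: ✓ SUBHI  r0←0xf8
8: ✓ CMP  NZCV=0010
9: ✓ SUBCS  r4←0x9e
10: · SUBLT

VAL = 0x9e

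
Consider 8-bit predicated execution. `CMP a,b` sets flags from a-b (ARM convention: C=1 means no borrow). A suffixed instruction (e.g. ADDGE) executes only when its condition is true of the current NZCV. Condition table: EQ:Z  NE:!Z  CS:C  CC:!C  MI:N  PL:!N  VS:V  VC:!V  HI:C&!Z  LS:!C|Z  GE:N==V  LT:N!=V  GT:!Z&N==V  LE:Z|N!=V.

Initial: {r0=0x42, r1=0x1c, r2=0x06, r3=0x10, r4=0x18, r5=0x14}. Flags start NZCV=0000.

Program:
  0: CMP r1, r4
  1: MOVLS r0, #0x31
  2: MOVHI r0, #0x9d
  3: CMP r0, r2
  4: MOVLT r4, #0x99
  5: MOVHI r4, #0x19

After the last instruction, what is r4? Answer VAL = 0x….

VAL = 0x19

[0] flags=0010 → (cmp)
[1] flags=0010 LS?F → skip
[2] flags=0010 HI?T → r0=0x9d
[3] flags=1010 → (cmp)
[4] flags=1010 LT?T → r4=0x99
[5] flags=1010 HI?T → r4=0x19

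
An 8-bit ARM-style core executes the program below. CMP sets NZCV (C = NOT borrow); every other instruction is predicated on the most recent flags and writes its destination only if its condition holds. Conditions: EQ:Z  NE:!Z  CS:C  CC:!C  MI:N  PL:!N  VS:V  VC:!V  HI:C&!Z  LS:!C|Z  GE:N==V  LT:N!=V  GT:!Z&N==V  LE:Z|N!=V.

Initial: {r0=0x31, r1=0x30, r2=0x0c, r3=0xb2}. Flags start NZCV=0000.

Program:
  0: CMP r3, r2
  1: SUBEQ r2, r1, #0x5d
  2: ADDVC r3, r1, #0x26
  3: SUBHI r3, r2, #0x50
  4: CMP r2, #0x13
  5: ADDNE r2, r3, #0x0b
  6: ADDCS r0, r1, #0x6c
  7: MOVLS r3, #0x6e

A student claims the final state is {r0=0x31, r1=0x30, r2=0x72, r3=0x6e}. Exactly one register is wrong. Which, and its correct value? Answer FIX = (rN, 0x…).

0: ✓ CMP  NZCV=1010
1: · SUBEQ
2: ✓ ADDVC  r3←0x56
3: ✓ SUBHI  r3←0xbc
4: ✓ CMP  NZCV=1000
5: ✓ ADDNE  r2←0xc7
6: · ADDCS
7: ✓ MOVLS  r3←0x6e

FIX = (r2, 0xc7)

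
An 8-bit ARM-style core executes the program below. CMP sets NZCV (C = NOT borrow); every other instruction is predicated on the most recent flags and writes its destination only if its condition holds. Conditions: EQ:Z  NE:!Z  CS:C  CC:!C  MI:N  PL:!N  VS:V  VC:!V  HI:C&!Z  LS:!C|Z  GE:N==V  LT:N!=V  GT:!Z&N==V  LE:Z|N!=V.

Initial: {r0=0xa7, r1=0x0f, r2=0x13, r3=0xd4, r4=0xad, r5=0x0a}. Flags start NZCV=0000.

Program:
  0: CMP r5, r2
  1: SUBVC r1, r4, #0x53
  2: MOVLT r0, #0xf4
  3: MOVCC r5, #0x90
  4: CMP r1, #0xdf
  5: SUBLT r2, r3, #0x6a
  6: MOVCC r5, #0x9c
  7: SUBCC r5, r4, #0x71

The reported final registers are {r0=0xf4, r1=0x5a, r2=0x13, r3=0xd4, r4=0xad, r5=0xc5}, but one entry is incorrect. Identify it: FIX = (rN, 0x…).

FIX = (r5, 0x3c)

[0] flags=1000 → (cmp)
[1] flags=1000 VC?T → r1=0x5a
[2] flags=1000 LT?T → r0=0xf4
[3] flags=1000 CC?T → r5=0x90
[4] flags=0000 → (cmp)
[5] flags=0000 LT?F → skip
[6] flags=0000 CC?T → r5=0x9c
[7] flags=0000 CC?T → r5=0x3c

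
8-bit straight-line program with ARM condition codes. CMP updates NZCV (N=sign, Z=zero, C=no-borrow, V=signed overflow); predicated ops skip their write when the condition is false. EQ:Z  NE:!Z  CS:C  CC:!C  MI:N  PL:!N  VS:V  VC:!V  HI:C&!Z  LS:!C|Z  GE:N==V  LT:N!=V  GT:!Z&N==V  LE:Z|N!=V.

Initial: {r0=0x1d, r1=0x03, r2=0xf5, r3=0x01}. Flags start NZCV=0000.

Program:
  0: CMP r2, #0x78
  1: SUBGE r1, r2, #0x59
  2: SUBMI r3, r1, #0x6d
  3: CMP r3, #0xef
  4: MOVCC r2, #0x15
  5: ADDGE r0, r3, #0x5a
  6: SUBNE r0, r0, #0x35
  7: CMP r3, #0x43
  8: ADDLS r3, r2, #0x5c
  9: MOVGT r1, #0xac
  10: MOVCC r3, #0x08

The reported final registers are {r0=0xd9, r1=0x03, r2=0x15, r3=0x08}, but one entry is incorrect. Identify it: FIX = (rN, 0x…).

0: ✓ CMP  NZCV=0011
1: · SUBGE
2: · SUBMI
3: ✓ CMP  NZCV=0000
4: ✓ MOVCC  r2←0x15
5: ✓ ADDGE  r0←0x5b
6: ✓ SUBNE  r0←0x26
7: ✓ CMP  NZCV=1000
8: ✓ ADDLS  r3←0x71
9: · MOVGT
10: ✓ MOVCC  r3←0x08

FIX = (r0, 0x26)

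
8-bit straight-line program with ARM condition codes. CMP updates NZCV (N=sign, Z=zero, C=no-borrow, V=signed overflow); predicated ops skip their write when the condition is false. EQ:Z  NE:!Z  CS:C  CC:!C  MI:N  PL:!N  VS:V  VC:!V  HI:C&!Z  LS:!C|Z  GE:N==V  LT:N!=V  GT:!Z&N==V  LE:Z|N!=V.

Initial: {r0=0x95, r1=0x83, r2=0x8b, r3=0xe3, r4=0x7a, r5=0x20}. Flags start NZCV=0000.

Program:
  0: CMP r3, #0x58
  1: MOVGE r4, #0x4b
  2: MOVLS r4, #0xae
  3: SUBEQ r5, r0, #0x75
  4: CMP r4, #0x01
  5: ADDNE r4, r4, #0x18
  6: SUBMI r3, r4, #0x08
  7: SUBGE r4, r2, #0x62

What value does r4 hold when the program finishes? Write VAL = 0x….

[0] flags=1010 → (cmp)
[1] flags=1010 GE?F → skip
[2] flags=1010 LS?F → skip
[3] flags=1010 EQ?F → skip
[4] flags=0010 → (cmp)
[5] flags=0010 NE?T → r4=0x92
[6] flags=0010 MI?F → skip
[7] flags=0010 GE?T → r4=0x29

VAL = 0x29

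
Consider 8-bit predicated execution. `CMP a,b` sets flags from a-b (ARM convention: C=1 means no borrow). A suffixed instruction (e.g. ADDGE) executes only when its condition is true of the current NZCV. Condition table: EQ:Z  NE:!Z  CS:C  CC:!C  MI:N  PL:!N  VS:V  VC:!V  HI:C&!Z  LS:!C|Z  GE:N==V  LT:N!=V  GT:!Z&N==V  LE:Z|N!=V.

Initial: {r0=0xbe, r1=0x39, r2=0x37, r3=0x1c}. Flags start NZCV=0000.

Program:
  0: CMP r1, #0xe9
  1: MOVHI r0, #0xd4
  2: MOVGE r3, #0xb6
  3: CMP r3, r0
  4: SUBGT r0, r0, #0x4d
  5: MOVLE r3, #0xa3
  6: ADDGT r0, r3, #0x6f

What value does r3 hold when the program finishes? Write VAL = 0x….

VAL = 0xa3

0: ✓ CMP  NZCV=0000
1: · MOVHI
2: ✓ MOVGE  r3←0xb6
3: ✓ CMP  NZCV=1000
4: · SUBGT
5: ✓ MOVLE  r3←0xa3
6: · ADDGT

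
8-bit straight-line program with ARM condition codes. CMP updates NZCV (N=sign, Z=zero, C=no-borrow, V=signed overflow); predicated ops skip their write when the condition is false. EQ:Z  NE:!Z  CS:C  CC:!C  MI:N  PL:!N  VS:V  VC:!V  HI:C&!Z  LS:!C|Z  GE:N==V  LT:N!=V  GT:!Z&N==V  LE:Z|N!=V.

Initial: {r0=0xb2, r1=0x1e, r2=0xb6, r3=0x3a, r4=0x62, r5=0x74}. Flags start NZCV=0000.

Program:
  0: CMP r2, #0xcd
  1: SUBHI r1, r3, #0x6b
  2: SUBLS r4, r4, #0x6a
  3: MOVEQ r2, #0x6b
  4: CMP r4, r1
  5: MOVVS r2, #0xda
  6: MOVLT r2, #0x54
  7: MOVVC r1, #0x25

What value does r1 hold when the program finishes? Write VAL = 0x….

0: ✓ CMP  NZCV=1000
1: · SUBHI
2: ✓ SUBLS  r4←0xf8
3: · MOVEQ
4: ✓ CMP  NZCV=1010
5: · MOVVS
6: ✓ MOVLT  r2←0x54
7: ✓ MOVVC  r1←0x25

VAL = 0x25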